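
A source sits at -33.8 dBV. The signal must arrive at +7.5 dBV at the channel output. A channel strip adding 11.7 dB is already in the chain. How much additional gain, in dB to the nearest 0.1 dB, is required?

29.6 dB

The required make-up gain is the shortfall in the dB sum.
G = +7.5 − (-33.8) − 11.7 = 29.6 dB.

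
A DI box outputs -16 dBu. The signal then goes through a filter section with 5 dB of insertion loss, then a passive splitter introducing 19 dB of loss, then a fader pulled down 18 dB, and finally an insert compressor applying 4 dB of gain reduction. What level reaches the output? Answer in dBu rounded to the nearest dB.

In dB, series stages simply add:
-16 − 5 − 19 − 18 − 4 = -62 dBu.

-62 dBu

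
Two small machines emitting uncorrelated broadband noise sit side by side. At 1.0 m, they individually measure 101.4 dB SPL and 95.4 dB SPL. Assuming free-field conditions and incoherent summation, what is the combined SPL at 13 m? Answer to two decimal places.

80.09 dB SPL

Combined at 1.0 m: 10·log₁₀(10^(101.4/10)+10^(95.4/10)) = 102.373 dB SPL.
Then apply −20·log₁₀(13/1.0) = -22.279 dB → 80.09 dB SPL.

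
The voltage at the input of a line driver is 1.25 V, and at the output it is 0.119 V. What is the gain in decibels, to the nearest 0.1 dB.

Voltage is an amplitude quantity, so gain = 20·log₁₀(V_out/V_in).
20·log₁₀(0.119/1.25) = 20·log₁₀(0.09520) = -20.4 dB.

-20.4 dB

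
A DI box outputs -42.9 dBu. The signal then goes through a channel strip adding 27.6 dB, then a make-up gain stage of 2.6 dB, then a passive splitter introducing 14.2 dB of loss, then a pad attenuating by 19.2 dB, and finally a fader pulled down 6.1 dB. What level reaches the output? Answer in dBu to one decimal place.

-52.2 dBu

Cascaded gains and losses add directly in dB.
-42.9 + 27.6 + 2.6 − 14.2 − 19.2 − 6.1 = -52.2 dBu.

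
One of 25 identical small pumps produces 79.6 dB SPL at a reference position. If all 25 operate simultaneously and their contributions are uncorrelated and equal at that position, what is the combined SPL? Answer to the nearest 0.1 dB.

25 equal incoherent sources raise the level by 10·log₁₀(25) = 13.98 dB.
L_total = 79.6 + 13.98 = 93.6 dB SPL.

93.6 dB SPL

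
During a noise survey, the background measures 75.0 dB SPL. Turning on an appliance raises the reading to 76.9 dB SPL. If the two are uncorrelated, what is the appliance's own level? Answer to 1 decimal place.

Subtract intensities: L_src = 10·log₁₀(10^(L_total/10) − 10^(L_bg/10)).
L_src = 10·log₁₀(10^(76.9/10) − 10^(75.0/10)) = 10·log₁₀(17360000) = 72.4 dB SPL.

72.4 dB SPL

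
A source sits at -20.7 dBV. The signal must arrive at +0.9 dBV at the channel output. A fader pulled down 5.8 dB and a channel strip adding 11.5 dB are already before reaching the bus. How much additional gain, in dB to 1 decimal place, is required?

The required make-up gain is the shortfall in the dB sum.
G = +0.9 − (-20.7) + 5.8 − 11.5 = 15.9 dB.

15.9 dB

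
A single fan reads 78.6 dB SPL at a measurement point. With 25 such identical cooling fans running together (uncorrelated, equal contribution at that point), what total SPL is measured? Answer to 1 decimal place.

92.6 dB SPL

25 equal incoherent sources raise the level by 10·log₁₀(25) = 13.98 dB.
L_total = 78.6 + 13.98 = 92.6 dB SPL.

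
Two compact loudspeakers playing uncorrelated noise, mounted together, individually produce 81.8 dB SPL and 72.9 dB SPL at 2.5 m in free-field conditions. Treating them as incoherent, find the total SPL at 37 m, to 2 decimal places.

Combined at 2.5 m: 10·log₁₀(10^(81.8/10)+10^(72.9/10)) = 82.326 dB SPL.
Then apply −20·log₁₀(37/2.5) = -23.405 dB → 58.92 dB SPL.

58.92 dB SPL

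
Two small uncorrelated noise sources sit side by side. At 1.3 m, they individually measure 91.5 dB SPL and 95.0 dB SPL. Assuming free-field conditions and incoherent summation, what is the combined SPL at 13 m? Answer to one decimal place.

Combined at 1.3 m: 10·log₁₀(10^(91.5/10)+10^(95.0/10)) = 96.60 dB SPL.
Then apply −20·log₁₀(13/1.3) = -20.00 dB → 76.6 dB SPL.

76.6 dB SPL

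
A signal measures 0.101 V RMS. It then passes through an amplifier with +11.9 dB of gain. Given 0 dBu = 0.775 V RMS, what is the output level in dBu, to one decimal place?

Input level: 20·log₁₀(0.101/0.775) = -17.70 dBu.
Output: -17.70 + 11.9 = -5.8 dBu.

-5.8 dBu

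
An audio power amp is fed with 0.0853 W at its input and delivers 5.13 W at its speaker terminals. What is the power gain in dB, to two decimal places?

17.79 dB

For a power ratio, dB = 10·log₁₀(P₂/P₁).
10·log₁₀(5.13/0.0853) = 10·log₁₀(60.14) = 17.79 dB.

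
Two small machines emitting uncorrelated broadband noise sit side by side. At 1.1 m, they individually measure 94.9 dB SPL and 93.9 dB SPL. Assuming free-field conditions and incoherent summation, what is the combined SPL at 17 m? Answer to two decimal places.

73.66 dB SPL

Combined at 1.1 m: 10·log₁₀(10^(94.9/10)+10^(93.9/10)) = 97.439 dB SPL.
Then apply −20·log₁₀(17/1.1) = -23.781 dB → 73.66 dB SPL.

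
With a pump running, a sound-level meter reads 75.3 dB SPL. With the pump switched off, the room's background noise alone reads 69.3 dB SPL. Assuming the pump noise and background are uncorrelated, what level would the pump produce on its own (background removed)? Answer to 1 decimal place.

Background correction is a power subtraction:
L_src = 10·log₁₀(10^(75.3/10) − 10^(69.3/10)) = 10·log₁₀(25370000) = 74.0 dB SPL.

74.0 dB SPL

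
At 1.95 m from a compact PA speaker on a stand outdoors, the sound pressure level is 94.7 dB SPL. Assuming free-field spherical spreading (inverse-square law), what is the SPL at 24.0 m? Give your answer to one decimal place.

Free-field point source: level drops by 20·log₁₀ of the distance ratio.
ΔL = −20·log₁₀(24.0/1.95) = -21.80 dB, so L₂ = 94.7 + (-21.80) = 72.9 dB SPL.

72.9 dB SPL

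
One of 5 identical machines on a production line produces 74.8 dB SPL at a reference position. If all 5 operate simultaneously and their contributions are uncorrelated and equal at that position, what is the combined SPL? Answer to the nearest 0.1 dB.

81.8 dB SPL

5 equal incoherent sources raise the level by 10·log₁₀(5) = 6.99 dB.
L_total = 74.8 + 6.99 = 81.8 dB SPL.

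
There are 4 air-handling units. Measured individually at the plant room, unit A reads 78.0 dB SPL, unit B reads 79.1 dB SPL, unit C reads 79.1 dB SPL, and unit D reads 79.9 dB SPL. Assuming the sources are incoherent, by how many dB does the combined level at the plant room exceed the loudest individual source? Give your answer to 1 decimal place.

Incoherent sources sum as intensities:
L_total = 10·log₁₀(10^(78.0/10) + 10^(79.1/10) + 10^(79.1/10) + 10^(79.9/10)) = 85.10 dB SPL.
Excess over the loudest (79.9 dB): 85.10 − 79.9 = 5.2 dB.

5.2 dB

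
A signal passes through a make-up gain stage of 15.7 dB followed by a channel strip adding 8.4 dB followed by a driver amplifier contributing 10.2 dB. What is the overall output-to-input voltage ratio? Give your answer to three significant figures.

51.9

Net gain = 15.7 + 8.4 + 10.2 = 34.3 dB.
Voltage ratio = 10^(34.3/20) = 51.9.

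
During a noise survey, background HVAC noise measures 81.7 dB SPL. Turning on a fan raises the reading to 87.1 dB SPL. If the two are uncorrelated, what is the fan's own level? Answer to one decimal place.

Subtract intensities: L_src = 10·log₁₀(10^(L_total/10) − 10^(L_bg/10)).
L_src = 10·log₁₀(10^(87.1/10) − 10^(81.7/10)) = 10·log₁₀(365000000) = 85.6 dB SPL.

85.6 dB SPL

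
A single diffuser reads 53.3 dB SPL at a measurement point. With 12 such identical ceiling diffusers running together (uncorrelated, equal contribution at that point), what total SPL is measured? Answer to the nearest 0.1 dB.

64.1 dB SPL

12 equal incoherent sources raise the level by 10·log₁₀(12) = 10.79 dB.
L_total = 53.3 + 10.79 = 64.1 dB SPL.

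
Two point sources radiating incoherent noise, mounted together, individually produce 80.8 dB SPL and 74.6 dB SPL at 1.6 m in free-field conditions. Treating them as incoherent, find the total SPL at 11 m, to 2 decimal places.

64.99 dB SPL

Combined at 1.6 m: 10·log₁₀(10^(80.8/10)+10^(74.6/10)) = 81.734 dB SPL.
Then apply −20·log₁₀(11/1.6) = -16.745 dB → 64.99 dB SPL.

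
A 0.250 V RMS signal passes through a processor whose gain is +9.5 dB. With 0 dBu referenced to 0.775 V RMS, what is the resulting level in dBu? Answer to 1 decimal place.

-0.3 dBu

Input level: 20·log₁₀(0.250/0.775) = -9.83 dBu.
Output: -9.83 + 9.5 = -0.3 dBu.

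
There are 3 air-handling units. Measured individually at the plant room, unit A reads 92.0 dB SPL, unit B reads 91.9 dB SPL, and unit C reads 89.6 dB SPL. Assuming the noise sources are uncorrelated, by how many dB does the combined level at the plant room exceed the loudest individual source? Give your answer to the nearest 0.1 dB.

4.1 dB

Uncorrelated sources add in intensity (power), not in dB.
L_total = 10·log₁₀(10^(92.0/10) + 10^(91.9/10) + 10^(89.6/10)) = 96.07 dB SPL.
Excess over the loudest (92.0 dB): 96.07 − 92.0 = 4.1 dB.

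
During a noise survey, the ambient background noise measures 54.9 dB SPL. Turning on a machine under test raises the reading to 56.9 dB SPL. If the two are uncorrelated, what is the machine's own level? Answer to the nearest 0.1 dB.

52.6 dB SPL

Subtract intensities: L_src = 10·log₁₀(10^(L_total/10) − 10^(L_bg/10)).
L_src = 10·log₁₀(10^(56.9/10) − 10^(54.9/10)) = 10·log₁₀(180700) = 52.6 dB SPL.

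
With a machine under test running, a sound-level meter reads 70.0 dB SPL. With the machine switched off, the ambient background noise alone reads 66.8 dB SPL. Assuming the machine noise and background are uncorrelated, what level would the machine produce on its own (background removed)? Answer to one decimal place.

Remove the background by subtracting linear intensities:
L_src = 10·log₁₀(10^(70.0/10) − 10^(66.8/10)) = 10·log₁₀(5214000) = 67.2 dB SPL.

67.2 dB SPL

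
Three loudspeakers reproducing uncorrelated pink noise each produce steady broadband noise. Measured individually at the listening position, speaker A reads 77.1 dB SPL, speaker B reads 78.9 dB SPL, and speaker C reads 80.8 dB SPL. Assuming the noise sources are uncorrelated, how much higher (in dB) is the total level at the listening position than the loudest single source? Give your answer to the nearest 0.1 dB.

Add the sources as powers (linear), then convert back to dB:
L_total = 10·log₁₀(10^(77.1/10) + 10^(78.9/10) + 10^(80.8/10)) = 83.96 dB SPL.
Excess over the loudest (80.8 dB): 83.96 − 80.8 = 3.2 dB.

3.2 dB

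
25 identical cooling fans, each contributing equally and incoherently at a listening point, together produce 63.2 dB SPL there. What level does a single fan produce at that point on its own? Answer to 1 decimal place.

25 equal incoherent sources add 10·log₁₀(25) = 13.98 dB over one source.
L_one = 63.2 − 13.98 = 49.2 dB SPL.

49.2 dB SPL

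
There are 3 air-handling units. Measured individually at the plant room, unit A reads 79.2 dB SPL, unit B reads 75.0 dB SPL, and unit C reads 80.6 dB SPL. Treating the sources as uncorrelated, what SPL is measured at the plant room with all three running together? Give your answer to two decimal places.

Incoherent sources sum as intensities:
L_total = 10·log₁₀(10^(79.2/10) + 10^(75.0/10) + 10^(80.6/10)) = 10·log₁₀(229600000) = 83.61 dB SPL.

83.61 dB SPL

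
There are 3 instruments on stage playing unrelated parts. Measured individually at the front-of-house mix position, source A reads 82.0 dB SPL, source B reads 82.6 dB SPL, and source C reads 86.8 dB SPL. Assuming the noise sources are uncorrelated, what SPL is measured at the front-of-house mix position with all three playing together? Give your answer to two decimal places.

Add the sources as powers (linear), then convert back to dB:
L_total = 10·log₁₀(10^(82.0/10) + 10^(82.6/10) + 10^(86.8/10)) = 10·log₁₀(819100000) = 89.13 dB SPL.

89.13 dB SPL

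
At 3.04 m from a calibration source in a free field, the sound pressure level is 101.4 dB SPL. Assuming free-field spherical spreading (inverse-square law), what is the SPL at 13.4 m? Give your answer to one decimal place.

Inverse-square spreading gives ΔL = −20·log₁₀(d₂/d₁).
ΔL = −20·log₁₀(13.4/3.04) = -12.88 dB, so L₂ = 101.4 + (-12.88) = 88.5 dB SPL.

88.5 dB SPL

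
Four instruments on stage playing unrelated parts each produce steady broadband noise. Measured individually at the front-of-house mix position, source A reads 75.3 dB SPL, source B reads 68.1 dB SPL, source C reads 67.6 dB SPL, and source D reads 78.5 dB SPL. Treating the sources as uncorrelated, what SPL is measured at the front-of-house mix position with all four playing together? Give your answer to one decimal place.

80.7 dB SPL

Incoherent sources sum as intensities:
L_total = 10·log₁₀(10^(75.3/10) + 10^(68.1/10) + 10^(67.6/10) + 10^(78.5/10)) = 10·log₁₀(116900000) = 80.7 dB SPL.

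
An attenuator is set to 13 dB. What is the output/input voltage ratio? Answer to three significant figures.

Voltage ratio = 10^(dB/20).
10^(-13/20) = 10^(-0.6500) = 0.224.

0.224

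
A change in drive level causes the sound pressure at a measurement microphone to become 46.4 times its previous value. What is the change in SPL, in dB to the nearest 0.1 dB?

SPL change from a pressure ratio uses the 20·log₁₀ form:
20·log₁₀(46.4) = 33.3 dB.

33.3 dB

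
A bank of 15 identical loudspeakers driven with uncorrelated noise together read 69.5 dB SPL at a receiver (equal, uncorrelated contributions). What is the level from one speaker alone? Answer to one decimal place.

57.7 dB SPL

15 equal incoherent sources add 10·log₁₀(15) = 11.76 dB over one source.
L_one = 69.5 − 11.76 = 57.7 dB SPL.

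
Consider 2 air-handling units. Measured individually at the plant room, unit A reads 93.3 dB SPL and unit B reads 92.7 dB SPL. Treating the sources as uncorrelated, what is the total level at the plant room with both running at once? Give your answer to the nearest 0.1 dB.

Incoherent sources sum as intensities:
L_total = 10·log₁₀(10^(93.3/10) + 10^(92.7/10)) = 10·log₁₀(4000000000) = 96.0 dB SPL.

96.0 dB SPL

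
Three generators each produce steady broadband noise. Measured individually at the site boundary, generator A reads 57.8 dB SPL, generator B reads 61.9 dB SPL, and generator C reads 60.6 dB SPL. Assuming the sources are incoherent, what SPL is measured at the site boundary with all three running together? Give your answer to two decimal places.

Add the sources as powers (linear), then convert back to dB:
L_total = 10·log₁₀(10^(57.8/10) + 10^(61.9/10) + 10^(60.6/10)) = 10·log₁₀(3300000) = 65.18 dB SPL.

65.18 dB SPL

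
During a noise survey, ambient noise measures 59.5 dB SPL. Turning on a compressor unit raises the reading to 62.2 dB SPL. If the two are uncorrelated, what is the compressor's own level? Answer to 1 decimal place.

58.9 dB SPL

Remove the background by subtracting linear intensities:
L_src = 10·log₁₀(10^(62.2/10) − 10^(59.5/10)) = 10·log₁₀(768300) = 58.9 dB SPL.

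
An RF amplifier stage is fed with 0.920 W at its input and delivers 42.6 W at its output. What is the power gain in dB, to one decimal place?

Power ratio → dB uses the 10·log₁₀ form:
10·log₁₀(42.6/0.920) = 10·log₁₀(46.30) = 16.7 dB.

16.7 dB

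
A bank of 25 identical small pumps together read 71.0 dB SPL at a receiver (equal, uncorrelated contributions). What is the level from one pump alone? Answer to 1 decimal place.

25 equal incoherent sources add 10·log₁₀(25) = 13.98 dB over one source.
L_one = 71.0 − 13.98 = 57.0 dB SPL.

57.0 dB SPL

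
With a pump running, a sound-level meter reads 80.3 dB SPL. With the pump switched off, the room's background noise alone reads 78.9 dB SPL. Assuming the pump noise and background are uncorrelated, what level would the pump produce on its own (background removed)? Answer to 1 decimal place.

74.7 dB SPL

Subtract intensities: L_src = 10·log₁₀(10^(L_total/10) − 10^(L_bg/10)).
L_src = 10·log₁₀(10^(80.3/10) − 10^(78.9/10)) = 10·log₁₀(29530000) = 74.7 dB SPL.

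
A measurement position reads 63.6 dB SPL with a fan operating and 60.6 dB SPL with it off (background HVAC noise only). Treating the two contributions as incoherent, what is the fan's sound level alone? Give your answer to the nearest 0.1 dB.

Remove the background by subtracting linear intensities:
L_src = 10·log₁₀(10^(63.6/10) − 10^(60.6/10)) = 10·log₁₀(1143000) = 60.6 dB SPL.

60.6 dB SPL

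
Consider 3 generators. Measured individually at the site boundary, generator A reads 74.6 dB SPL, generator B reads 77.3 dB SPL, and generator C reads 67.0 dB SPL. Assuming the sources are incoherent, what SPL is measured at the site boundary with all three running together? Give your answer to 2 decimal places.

79.42 dB SPL

Incoherent sources sum as intensities:
L_total = 10·log₁₀(10^(74.6/10) + 10^(77.3/10) + 10^(67.0/10)) = 10·log₁₀(87560000) = 79.42 dB SPL.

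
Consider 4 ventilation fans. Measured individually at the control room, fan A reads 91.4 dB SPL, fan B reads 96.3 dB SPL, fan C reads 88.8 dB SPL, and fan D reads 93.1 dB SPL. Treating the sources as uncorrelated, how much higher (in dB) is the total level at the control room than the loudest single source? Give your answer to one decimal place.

Uncorrelated sources add in intensity (power), not in dB.
L_total = 10·log₁₀(10^(91.4/10) + 10^(96.3/10) + 10^(88.8/10) + 10^(93.1/10)) = 99.27 dB SPL.
Excess over the loudest (96.3 dB): 99.27 − 96.3 = 3.0 dB.

3.0 dB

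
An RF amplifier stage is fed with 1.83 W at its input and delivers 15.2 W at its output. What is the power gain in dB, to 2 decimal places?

Power ratio → dB uses the 10·log₁₀ form:
10·log₁₀(15.2/1.83) = 10·log₁₀(8.306) = 9.19 dB.

9.19 dB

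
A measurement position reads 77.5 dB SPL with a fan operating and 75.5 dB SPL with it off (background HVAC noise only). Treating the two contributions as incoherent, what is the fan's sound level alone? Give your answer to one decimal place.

73.2 dB SPL

Remove the background by subtracting linear intensities:
L_src = 10·log₁₀(10^(77.5/10) − 10^(75.5/10)) = 10·log₁₀(20750000) = 73.2 dB SPL.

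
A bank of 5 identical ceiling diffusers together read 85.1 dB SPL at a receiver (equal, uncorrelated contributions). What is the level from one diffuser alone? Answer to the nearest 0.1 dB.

5 equal incoherent sources add 10·log₁₀(5) = 6.99 dB over one source.
L_one = 85.1 − 6.99 = 78.1 dB SPL.

78.1 dB SPL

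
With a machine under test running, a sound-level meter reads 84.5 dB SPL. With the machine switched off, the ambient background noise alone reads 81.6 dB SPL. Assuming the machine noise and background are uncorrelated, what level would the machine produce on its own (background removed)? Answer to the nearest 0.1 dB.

81.4 dB SPL

Remove the background by subtracting linear intensities:
L_src = 10·log₁₀(10^(84.5/10) − 10^(81.6/10)) = 10·log₁₀(137300000) = 81.4 dB SPL.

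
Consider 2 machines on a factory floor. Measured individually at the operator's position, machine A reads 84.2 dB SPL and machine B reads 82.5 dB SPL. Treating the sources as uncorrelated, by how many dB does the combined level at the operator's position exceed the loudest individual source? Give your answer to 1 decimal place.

2.2 dB

Add the sources as powers (linear), then convert back to dB:
L_total = 10·log₁₀(10^(84.2/10) + 10^(82.5/10)) = 86.44 dB SPL.
Excess over the loudest (84.2 dB): 86.44 − 84.2 = 2.2 dB.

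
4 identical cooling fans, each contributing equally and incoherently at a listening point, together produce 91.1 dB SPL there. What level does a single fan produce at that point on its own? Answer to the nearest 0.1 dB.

85.1 dB SPL

4 equal incoherent sources add 10·log₁₀(4) = 6.02 dB over one source.
L_one = 91.1 − 6.02 = 85.1 dB SPL.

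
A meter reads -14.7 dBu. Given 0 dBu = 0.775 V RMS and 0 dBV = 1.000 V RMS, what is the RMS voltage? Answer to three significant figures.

V = 0.775 V × 10^(-14.7/20).
= 0.775 × 0.1841 = 0.143 V.

0.143 V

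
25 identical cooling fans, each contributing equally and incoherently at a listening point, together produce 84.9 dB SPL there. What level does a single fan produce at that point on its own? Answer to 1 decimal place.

70.9 dB SPL

25 equal incoherent sources add 10·log₁₀(25) = 13.98 dB over one source.
L_one = 84.9 − 13.98 = 70.9 dB SPL.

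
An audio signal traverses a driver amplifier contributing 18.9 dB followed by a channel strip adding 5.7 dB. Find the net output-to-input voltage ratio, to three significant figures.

17.0

Net gain = 18.9 + 5.7 = 24.6 dB.
Voltage ratio = 10^(24.6/20) = 17.0.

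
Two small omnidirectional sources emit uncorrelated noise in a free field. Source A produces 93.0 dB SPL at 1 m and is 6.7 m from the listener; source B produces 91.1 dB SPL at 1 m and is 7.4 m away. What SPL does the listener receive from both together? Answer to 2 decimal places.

78.32 dB SPL

At the listener: L_A = 93.0 − 20·log₁₀(6.7) = 76.479 dB; L_B = 91.1 − 20·log₁₀(7.4) = 73.715 dB.
Combined: 10·log₁₀(10^(76.479/10)+10^(73.715/10)) = 78.32 dB SPL.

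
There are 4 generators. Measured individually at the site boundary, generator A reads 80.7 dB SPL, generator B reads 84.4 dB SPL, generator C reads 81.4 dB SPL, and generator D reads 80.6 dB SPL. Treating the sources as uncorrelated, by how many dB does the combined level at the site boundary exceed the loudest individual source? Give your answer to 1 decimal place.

Incoherent sources sum as intensities:
L_total = 10·log₁₀(10^(80.7/10) + 10^(84.4/10) + 10^(81.4/10) + 10^(80.6/10)) = 88.10 dB SPL.
Excess over the loudest (84.4 dB): 88.10 − 84.4 = 3.7 dB.

3.7 dB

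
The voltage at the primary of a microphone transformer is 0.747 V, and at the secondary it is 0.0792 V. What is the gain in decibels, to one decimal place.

Voltage is an amplitude quantity, so gain = 20·log₁₀(V_out/V_in).
20·log₁₀(0.0792/0.747) = 20·log₁₀(0.1060) = -19.5 dB.

-19.5 dB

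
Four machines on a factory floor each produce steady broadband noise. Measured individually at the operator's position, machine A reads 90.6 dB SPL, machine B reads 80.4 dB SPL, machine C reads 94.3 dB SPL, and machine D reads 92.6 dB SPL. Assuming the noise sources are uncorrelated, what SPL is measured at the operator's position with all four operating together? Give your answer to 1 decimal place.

97.6 dB SPL

Incoherent sources sum as intensities:
L_total = 10·log₁₀(10^(90.6/10) + 10^(80.4/10) + 10^(94.3/10) + 10^(92.6/10)) = 10·log₁₀(5769000000) = 97.6 dB SPL.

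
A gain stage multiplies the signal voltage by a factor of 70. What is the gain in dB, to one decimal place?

36.9 dB

Voltage is an amplitude quantity, so gain = 20·log₁₀(V_out/V_in).
20·log₁₀(70) = 36.9 dB.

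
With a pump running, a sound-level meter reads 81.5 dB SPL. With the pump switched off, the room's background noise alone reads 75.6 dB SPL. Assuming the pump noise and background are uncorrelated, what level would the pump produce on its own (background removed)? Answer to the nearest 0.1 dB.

80.2 dB SPL

Remove the background by subtracting linear intensities:
L_src = 10·log₁₀(10^(81.5/10) − 10^(75.6/10)) = 10·log₁₀(104900000) = 80.2 dB SPL.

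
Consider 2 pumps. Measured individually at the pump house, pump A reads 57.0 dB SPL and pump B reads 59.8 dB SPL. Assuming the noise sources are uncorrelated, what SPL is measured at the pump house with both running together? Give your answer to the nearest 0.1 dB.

61.6 dB SPL

Uncorrelated sources add in intensity (power), not in dB.
L_total = 10·log₁₀(10^(57.0/10) + 10^(59.8/10)) = 10·log₁₀(1456000) = 61.6 dB SPL.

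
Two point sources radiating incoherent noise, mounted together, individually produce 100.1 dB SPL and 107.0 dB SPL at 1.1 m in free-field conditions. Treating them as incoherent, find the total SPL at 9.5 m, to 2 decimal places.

89.08 dB SPL

Combined at 1.1 m: 10·log₁₀(10^(100.1/10)+10^(107.0/10)) = 107.807 dB SPL.
Then apply −20·log₁₀(9.5/1.1) = -18.727 dB → 89.08 dB SPL.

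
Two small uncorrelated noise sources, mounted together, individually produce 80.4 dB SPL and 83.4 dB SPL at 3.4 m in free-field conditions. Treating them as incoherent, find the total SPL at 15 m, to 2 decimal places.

Combined at 3.4 m: 10·log₁₀(10^(80.4/10)+10^(83.4/10)) = 85.164 dB SPL.
Then apply −20·log₁₀(15/3.4) = -12.892 dB → 72.27 dB SPL.

72.27 dB SPL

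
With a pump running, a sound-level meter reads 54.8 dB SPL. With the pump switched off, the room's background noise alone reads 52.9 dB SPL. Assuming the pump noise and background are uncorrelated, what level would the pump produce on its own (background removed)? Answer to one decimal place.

Remove the background by subtracting linear intensities:
L_src = 10·log₁₀(10^(54.8/10) − 10^(52.9/10)) = 10·log₁₀(107000) = 50.3 dB SPL.

50.3 dB SPL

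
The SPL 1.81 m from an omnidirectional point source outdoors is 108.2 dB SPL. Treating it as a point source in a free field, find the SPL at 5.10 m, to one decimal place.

Free-field point source: level drops by 20·log₁₀ of the distance ratio.
ΔL = −20·log₁₀(5.10/1.81) = -9.00 dB, so L₂ = 108.2 + (-9.00) = 99.2 dB SPL.

99.2 dB SPL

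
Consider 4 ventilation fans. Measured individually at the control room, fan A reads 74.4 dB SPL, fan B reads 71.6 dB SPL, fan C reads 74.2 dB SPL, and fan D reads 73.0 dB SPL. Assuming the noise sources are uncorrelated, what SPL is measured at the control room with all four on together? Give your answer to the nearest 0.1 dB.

79.5 dB SPL

Add the sources as powers (linear), then convert back to dB:
L_total = 10·log₁₀(10^(74.4/10) + 10^(71.6/10) + 10^(74.2/10) + 10^(73.0/10)) = 10·log₁₀(88250000) = 79.5 dB SPL.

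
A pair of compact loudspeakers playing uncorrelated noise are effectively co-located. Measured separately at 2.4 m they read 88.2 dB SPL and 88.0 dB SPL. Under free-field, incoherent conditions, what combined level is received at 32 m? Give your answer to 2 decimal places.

Combined at 2.4 m: 10·log₁₀(10^(88.2/10)+10^(88.0/10)) = 91.111 dB SPL.
Then apply −20·log₁₀(32/2.4) = -22.499 dB → 68.61 dB SPL.

68.61 dB SPL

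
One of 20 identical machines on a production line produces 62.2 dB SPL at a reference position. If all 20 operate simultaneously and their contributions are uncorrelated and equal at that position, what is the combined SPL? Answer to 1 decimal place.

75.2 dB SPL

20 equal incoherent sources raise the level by 10·log₁₀(20) = 13.01 dB.
L_total = 62.2 + 13.01 = 75.2 dB SPL.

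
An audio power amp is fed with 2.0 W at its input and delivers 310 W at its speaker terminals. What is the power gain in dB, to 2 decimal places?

21.90 dB

Power is a power quantity, so gain = 10·log₁₀(P_out/P_in).
10·log₁₀(310/2.0) = 10·log₁₀(155.0) = 21.90 dB.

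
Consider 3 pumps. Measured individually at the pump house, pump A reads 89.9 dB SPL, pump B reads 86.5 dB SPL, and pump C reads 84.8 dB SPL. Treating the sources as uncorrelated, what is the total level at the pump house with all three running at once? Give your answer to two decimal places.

92.37 dB SPL

Incoherent sources sum as intensities:
L_total = 10·log₁₀(10^(89.9/10) + 10^(86.5/10) + 10^(84.8/10)) = 10·log₁₀(1726000000) = 92.37 dB SPL.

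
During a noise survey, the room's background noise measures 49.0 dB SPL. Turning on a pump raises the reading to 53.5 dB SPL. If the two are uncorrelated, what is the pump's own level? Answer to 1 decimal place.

Subtract intensities: L_src = 10·log₁₀(10^(L_total/10) − 10^(L_bg/10)).
L_src = 10·log₁₀(10^(53.5/10) − 10^(49.0/10)) = 10·log₁₀(144400) = 51.6 dB SPL.

51.6 dB SPL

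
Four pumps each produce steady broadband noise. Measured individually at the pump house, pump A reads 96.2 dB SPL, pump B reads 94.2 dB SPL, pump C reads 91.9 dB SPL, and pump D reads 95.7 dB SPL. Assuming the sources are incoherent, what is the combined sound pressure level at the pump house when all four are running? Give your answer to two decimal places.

Uncorrelated sources add in intensity (power), not in dB.
L_total = 10·log₁₀(10^(96.2/10) + 10^(94.2/10) + 10^(91.9/10) + 10^(95.7/10)) = 10·log₁₀(12063000000) = 100.81 dB SPL.

100.81 dB SPL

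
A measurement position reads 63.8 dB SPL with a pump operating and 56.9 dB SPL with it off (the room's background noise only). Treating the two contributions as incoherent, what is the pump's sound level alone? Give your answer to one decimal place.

62.8 dB SPL

Remove the background by subtracting linear intensities:
L_src = 10·log₁₀(10^(63.8/10) − 10^(56.9/10)) = 10·log₁₀(1909000) = 62.8 dB SPL.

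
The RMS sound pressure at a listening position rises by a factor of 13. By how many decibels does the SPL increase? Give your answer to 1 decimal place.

SPL change from a pressure ratio uses the 20·log₁₀ form:
20·log₁₀(13) = 22.3 dB.

22.3 dB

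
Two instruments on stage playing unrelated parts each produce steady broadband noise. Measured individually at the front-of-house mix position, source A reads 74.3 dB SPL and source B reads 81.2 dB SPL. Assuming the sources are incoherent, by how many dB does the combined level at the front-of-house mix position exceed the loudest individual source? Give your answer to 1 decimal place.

Add the sources as powers (linear), then convert back to dB:
L_total = 10·log₁₀(10^(74.3/10) + 10^(81.2/10)) = 82.01 dB SPL.
Excess over the loudest (81.2 dB): 82.01 − 81.2 = 0.8 dB.

0.8 dB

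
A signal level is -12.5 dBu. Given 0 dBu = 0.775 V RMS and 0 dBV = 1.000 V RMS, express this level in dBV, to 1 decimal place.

The offset between the scales is 20·log₁₀(0.775/1.000) = −2.214 dB.
So dBV = -12.5 − 2.214 = -14.7 dBV.

-14.7 dBV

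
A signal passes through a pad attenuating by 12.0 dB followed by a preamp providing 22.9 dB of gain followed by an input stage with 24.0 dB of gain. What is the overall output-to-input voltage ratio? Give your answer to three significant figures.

55.6

Net gain = (−12.0) + 22.9 + 24.0 = 34.9 dB.
Voltage ratio = 10^(34.9/20) = 55.6.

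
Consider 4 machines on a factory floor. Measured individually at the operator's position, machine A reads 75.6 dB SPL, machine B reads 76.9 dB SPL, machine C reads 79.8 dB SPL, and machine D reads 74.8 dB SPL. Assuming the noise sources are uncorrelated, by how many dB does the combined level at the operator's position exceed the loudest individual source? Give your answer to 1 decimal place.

3.4 dB

Incoherent sources sum as intensities:
L_total = 10·log₁₀(10^(75.6/10) + 10^(76.9/10) + 10^(79.8/10) + 10^(74.8/10)) = 83.24 dB SPL.
Excess over the loudest (79.8 dB): 83.24 − 79.8 = 3.4 dB.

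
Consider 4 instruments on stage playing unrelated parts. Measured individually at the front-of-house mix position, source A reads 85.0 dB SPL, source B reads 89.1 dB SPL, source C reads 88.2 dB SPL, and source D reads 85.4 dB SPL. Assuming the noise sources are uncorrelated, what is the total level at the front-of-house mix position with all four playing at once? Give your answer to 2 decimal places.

93.30 dB SPL

Incoherent sources sum as intensities:
L_total = 10·log₁₀(10^(85.0/10) + 10^(89.1/10) + 10^(88.2/10) + 10^(85.4/10)) = 10·log₁₀(2136000000) = 93.30 dB SPL.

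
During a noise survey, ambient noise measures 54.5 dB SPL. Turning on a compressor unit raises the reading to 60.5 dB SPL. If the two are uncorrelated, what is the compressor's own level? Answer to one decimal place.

Background correction is a power subtraction:
L_src = 10·log₁₀(10^(60.5/10) − 10^(54.5/10)) = 10·log₁₀(840200) = 59.2 dB SPL.

59.2 dB SPL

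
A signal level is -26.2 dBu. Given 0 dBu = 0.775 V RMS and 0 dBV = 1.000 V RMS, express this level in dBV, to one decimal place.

-28.4 dBV

The offset between the scales is 20·log₁₀(0.775/1.000) = −2.214 dB.
So dBV = -26.2 − 2.214 = -28.4 dBV.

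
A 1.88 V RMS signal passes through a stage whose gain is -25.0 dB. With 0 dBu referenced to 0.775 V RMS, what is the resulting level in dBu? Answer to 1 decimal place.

Input level: 20·log₁₀(1.88/0.775) = 7.70 dBu.
Output: 7.70 − 25.0 = -17.3 dBu.

-17.3 dBu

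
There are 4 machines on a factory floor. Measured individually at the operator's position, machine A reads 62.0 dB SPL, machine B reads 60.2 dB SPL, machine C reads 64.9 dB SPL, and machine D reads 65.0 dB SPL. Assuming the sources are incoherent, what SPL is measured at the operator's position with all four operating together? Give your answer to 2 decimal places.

69.49 dB SPL

Incoherent sources sum as intensities:
L_total = 10·log₁₀(10^(62.0/10) + 10^(60.2/10) + 10^(64.9/10) + 10^(65.0/10)) = 10·log₁₀(8885000) = 69.49 dB SPL.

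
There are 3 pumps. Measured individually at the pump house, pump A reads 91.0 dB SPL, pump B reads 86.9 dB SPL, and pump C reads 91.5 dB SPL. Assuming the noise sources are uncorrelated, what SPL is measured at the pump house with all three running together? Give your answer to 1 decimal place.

Add the sources as powers (linear), then convert back to dB:
L_total = 10·log₁₀(10^(91.0/10) + 10^(86.9/10) + 10^(91.5/10)) = 10·log₁₀(3161000000) = 95.0 dB SPL.

95.0 dB SPL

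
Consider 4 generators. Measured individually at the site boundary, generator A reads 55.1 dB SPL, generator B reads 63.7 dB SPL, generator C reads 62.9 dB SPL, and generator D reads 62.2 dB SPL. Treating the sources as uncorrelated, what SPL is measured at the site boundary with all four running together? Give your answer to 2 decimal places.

67.98 dB SPL

Add the sources as powers (linear), then convert back to dB:
L_total = 10·log₁₀(10^(55.1/10) + 10^(63.7/10) + 10^(62.9/10) + 10^(62.2/10)) = 10·log₁₀(6277000) = 67.98 dB SPL.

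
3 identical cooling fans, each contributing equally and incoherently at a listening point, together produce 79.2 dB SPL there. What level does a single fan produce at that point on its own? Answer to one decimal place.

74.4 dB SPL

3 equal incoherent sources add 10·log₁₀(3) = 4.77 dB over one source.
L_one = 79.2 − 4.77 = 74.4 dB SPL.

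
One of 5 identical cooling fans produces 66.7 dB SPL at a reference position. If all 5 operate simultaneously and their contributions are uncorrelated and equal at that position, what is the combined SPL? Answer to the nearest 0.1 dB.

5 equal incoherent sources raise the level by 10·log₁₀(5) = 6.99 dB.
L_total = 66.7 + 6.99 = 73.7 dB SPL.

73.7 dB SPL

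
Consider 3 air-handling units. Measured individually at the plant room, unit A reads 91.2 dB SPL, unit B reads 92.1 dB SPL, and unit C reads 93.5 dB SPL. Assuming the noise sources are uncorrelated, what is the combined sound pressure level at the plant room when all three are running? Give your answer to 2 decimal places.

Add the sources as powers (linear), then convert back to dB:
L_total = 10·log₁₀(10^(91.2/10) + 10^(92.1/10) + 10^(93.5/10)) = 10·log₁₀(5179000000) = 97.14 dB SPL.

97.14 dB SPL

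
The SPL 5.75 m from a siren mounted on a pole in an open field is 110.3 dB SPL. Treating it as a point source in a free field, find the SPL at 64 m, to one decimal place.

89.4 dB SPL

Inverse-square spreading gives ΔL = −20·log₁₀(d₂/d₁).
ΔL = −20·log₁₀(64/5.75) = -20.93 dB, so L₂ = 110.3 + (-20.93) = 89.4 dB SPL.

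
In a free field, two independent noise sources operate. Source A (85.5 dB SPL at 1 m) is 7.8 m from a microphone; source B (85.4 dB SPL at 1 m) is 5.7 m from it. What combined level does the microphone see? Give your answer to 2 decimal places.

72.18 dB SPL

At the listener: L_A = 85.5 − 20·log₁₀(7.8) = 67.658 dB; L_B = 85.4 − 20·log₁₀(5.7) = 70.283 dB.
Combined: 10·log₁₀(10^(67.658/10)+10^(70.283/10)) = 72.18 dB SPL.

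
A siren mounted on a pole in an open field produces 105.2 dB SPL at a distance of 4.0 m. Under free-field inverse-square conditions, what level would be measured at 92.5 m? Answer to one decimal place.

For a point source in a free field, ΔL = −20·log₁₀(d₂/d₁).
ΔL = −20·log₁₀(92.5/4.0) = -27.28 dB, so L₂ = 105.2 + (-27.28) = 77.9 dB SPL.

77.9 dB SPL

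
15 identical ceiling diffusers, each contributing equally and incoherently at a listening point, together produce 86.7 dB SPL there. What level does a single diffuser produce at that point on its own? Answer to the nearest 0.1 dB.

15 equal incoherent sources add 10·log₁₀(15) = 11.76 dB over one source.
L_one = 86.7 − 11.76 = 74.9 dB SPL.

74.9 dB SPL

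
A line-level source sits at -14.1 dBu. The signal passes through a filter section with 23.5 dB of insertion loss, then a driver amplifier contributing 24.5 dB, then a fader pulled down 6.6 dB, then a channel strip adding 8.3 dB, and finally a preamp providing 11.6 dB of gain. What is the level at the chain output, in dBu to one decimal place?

+0.2 dBu

Cascaded gains and losses add directly in dB.
-14.1 − 23.5 + 24.5 − 6.6 + 8.3 + 11.6 = +0.2 dBu.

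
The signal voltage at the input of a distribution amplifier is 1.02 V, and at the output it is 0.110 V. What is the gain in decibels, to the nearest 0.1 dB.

-19.3 dB

Voltage ratio → dB uses the 20·log₁₀ form:
20·log₁₀(0.110/1.02) = 20·log₁₀(0.1078) = -19.3 dB.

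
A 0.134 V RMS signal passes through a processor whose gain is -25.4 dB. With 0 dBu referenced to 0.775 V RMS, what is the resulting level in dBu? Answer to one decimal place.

Input level: 20·log₁₀(0.134/0.775) = -15.24 dBu.
Output: -15.24 − 25.4 = -40.6 dBu.

-40.6 dBu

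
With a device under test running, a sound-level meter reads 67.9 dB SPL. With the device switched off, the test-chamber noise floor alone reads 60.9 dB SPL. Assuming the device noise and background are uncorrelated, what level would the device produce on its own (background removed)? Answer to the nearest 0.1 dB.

Remove the background by subtracting linear intensities:
L_src = 10·log₁₀(10^(67.9/10) − 10^(60.9/10)) = 10·log₁₀(4936000) = 66.9 dB SPL.

66.9 dB SPL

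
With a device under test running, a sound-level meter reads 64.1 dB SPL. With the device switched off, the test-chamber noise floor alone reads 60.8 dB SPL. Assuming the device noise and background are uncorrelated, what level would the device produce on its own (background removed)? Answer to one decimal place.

61.4 dB SPL

Subtract intensities: L_src = 10·log₁₀(10^(L_total/10) − 10^(L_bg/10)).
L_src = 10·log₁₀(10^(64.1/10) − 10^(60.8/10)) = 10·log₁₀(1368000) = 61.4 dB SPL.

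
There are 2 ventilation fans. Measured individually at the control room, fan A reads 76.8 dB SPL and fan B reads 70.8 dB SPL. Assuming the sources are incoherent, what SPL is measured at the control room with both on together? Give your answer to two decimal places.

Incoherent sources sum as intensities:
L_total = 10·log₁₀(10^(76.8/10) + 10^(70.8/10)) = 10·log₁₀(59890000) = 77.77 dB SPL.

77.77 dB SPL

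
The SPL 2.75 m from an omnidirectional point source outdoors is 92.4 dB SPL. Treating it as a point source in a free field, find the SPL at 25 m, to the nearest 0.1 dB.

73.2 dB SPL

Free-field point source: level drops by 20·log₁₀ of the distance ratio.
ΔL = −20·log₁₀(25/2.75) = -19.17 dB, so L₂ = 92.4 + (-19.17) = 73.2 dB SPL.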